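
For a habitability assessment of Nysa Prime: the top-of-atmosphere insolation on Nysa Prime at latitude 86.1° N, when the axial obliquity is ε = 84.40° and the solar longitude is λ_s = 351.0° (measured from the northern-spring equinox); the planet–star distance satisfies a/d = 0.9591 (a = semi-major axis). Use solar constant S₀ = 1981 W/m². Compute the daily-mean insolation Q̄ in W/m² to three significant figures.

Solar declination: sin δ = sin ε · sin λ_s = sin 84.40° × sin 351.0° = -0.15569, so δ = -8.957°.
cos H₀ = −tan(+86.1°) tan(-8.957°) = 2.3119 ≥ 1 ⇒ polar night, H₀ = 0 and Q̄ = 0.
Inverse-square distance factor (a/d)² = 0.9591² = 0.919873.

Q̄ ≈ 0.00 W/m²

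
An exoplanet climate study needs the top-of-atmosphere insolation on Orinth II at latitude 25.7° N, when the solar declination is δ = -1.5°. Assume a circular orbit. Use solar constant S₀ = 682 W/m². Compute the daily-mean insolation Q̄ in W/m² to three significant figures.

Q̄ ≈ 192 W/m²

cos H₀ = −tan(+25.7°) tan(-1.500°) = 0.0126, H₀ = 1.5582 rad.
Bracket: H₀ sin φ sin δ + cos φ cos δ sin H₀ = 1.5582×0.43366×-0.02618 + 0.90108×0.99966×0.99992 = -0.017691 + 0.900702 = 0.883011.
Q̄ = (S₀/π) × [bracket] = (682/π) × 0.883011 = 191.7 W/m².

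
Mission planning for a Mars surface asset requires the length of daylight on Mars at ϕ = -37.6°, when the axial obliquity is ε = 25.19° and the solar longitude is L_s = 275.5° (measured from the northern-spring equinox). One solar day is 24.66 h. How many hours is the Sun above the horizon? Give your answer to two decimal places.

Solar declination: sin δ = sin ε · sin L_s = sin 25.19° × sin 275.5° = -0.42366, so δ = -25.066°.
cos h₀ = −tan ϕ · tan δ = −tan(-37.6°) × tan(-25.066°) = -0.3602, so h₀ = 1.9393 rad = 111.11°.
Daylight = 2h₀/(2π) × 24.66 h = (1.9393/π) × 24.66 = 15.22 h.

15.22 h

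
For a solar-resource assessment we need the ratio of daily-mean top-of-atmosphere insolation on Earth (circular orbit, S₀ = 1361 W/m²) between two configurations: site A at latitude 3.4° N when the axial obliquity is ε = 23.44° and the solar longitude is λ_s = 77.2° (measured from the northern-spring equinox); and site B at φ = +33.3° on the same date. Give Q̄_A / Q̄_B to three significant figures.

Q̄_A / Q̄_B ≈ 0.843

— Configuration A (φ=+3.4°):
Solar declination: sin δ = sin ε · sin λ_s = sin 23.44° × sin 77.2° = 0.38790, so δ = +22.824°.
cos H₀ = −tan(+3.4°) tan(+22.824°) = -0.0250, H₀ = 1.5958 rad.
Bracket: H₀ sin φ sin δ + cos φ cos δ sin H₀ = 1.5958×0.05931×0.38790 + 0.99824×0.92170×0.99969 = 0.036714 + 0.919793 = 0.956507.
Q̄ = (S₀/π) × [bracket] = (1361/π) × 0.956507 = 414.38 W/m².
— Configuration B (φ=+33.3°):
cos H₀ = −tan(+33.3°) tan(+22.824°) = -0.2765, H₀ = 1.8509 rad.
Bracket: H₀ sin φ sin δ + cos φ cos δ sin H₀ = 1.8509×0.54902×0.38790 + 0.83581×0.92170×0.96103 = 0.394177 + 0.740345 = 1.134522.
Q̄ = (S₀/π) × [bracket] = (1361/π) × 1.134522 = 491.50 W/m².
Ratio Q̄_A / Q̄_B = 414.38 / 491.50 = 0.8431.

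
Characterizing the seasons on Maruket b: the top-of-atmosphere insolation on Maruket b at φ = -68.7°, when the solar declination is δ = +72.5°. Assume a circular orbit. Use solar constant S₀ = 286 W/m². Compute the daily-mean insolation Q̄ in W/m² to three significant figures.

cos H₀ = −tan(-68.7°) tan(+72.500°) = 8.1347 ≥ 1 ⇒ polar night, H₀ = 0 and Q̄ = 0.

Q̄ ≈ 0.00 W/m²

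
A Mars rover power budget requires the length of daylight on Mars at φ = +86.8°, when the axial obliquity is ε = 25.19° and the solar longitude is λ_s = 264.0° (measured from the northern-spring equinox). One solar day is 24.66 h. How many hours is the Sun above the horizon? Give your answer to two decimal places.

0.00 h

Solar declination: sin δ = sin ε · sin λ_s = sin 25.19° × sin 264.0° = -0.42329, so δ = -25.042°.
cos H₀ = −tan φ · tan δ = 8.3567 ≥ 1, so the Sun never rises (polar night) and H₀ = 0.
Daylight = 2H₀/(2π) × 24.66 h = (0.0000/π) × 24.66 = 0.00 h.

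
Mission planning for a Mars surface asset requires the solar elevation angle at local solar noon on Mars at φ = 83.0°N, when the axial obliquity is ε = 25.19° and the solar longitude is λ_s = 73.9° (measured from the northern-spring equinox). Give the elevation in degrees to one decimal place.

Solar declination: sin δ = sin ε · sin λ_s = sin 25.19° × sin 73.9° = 0.40893, so δ = +24.138°.
At local noon the hour angle is zero, so the zenith angle equals |φ − δ| = |+83.0° − (+24.138°)| = 58.862°.
Elevation = 90° − 58.862° = 31.1°.

31.1°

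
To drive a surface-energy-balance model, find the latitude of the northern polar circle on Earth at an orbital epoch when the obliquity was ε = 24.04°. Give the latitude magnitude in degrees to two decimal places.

The polar circle is the lowest latitude that experiences at least one full rotation of continuous daylight at the northern-summer solstice; it lies at |ϕ| = 90° − ε = 90° − 24.04° = 65.96°.

65.96°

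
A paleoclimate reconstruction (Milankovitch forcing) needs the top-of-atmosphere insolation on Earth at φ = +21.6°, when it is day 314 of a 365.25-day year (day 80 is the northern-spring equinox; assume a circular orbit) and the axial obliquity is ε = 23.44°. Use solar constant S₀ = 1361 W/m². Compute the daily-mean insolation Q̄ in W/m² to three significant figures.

Q̄ ≈ 309 W/m²

Solar longitude: λ_s = 360° × (314 − 80)/365.25 = 230.637°.
sin δ = sin 23.44° × sin 230.637° = -0.30755, so δ = -17.911°.
cos H₀ = −tan(+21.6°) tan(-17.911°) = 0.1280, H₀ = 1.4425 rad.
Bracket: H₀ sin φ sin δ + cos φ cos δ sin H₀ = 1.4425×0.36812×-0.30755 + 0.92978×0.95153×0.99178 = -0.163313 + 0.877441 = 0.714128.
Q̄ = (S₀/π) × [bracket] = (1361/π) × 0.714128 = 309.4 W/m².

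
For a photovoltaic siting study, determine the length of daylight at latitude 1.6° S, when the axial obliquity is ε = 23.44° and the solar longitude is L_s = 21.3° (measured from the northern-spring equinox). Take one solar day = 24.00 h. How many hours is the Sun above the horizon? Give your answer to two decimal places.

Solar declination: sin δ = sin ε · sin L_s = sin 23.44° × sin 21.3° = 0.14450, so δ = +8.308°.
cos h₀ = −tan ϕ · tan δ = −tan(-1.6°) × tan(+8.308°) = 0.0041, so h₀ = 1.5667 rad = 89.77°.
Daylight = 2h₀/(2π) × 24.00 h = (1.5667/π) × 24.00 = 11.97 h.

11.97 h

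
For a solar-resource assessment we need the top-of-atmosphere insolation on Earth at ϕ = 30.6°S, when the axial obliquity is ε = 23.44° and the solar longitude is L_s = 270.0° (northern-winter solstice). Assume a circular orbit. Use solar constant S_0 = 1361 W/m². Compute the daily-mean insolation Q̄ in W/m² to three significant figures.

Q̄ ≈ 491 W/m²

Solar declination: sin δ = sin ε · sin L_s = sin 23.44° × sin 270.0° = -0.39779, so δ = -23.440°.
cos h₀ = −tan(-30.6°) tan(-23.440°) = -0.2564, h₀ = 1.8301 rad.
Bracket: h₀ sin ϕ sin δ + cos ϕ cos δ sin h₀ = 1.8301×-0.50904×-0.39779 + 0.86074×0.91748×0.96657 = 0.370579 + 0.763312 = 1.133891.
Q̄ = (S_0/π) × [bracket] = (1361/π) × 1.133891 = 491.2 W/m².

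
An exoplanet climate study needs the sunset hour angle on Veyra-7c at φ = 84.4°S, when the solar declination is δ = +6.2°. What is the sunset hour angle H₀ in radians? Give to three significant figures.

H₀ = 0.00 rad

cos H₀ = −tan φ · tan δ = 1.1079 ≥ 1, so the host star never rises (polar night) and H₀ = 0.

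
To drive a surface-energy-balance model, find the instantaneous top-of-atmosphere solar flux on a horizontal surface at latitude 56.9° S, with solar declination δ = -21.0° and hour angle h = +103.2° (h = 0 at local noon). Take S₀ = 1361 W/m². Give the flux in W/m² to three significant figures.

250 W/m²

cos θ_z = sin φ sin δ + cos φ cos δ cos h = 0.300212 + -0.116420 = 0.183792.
Flux = S₀ · cos θ_z = 1361 × 0.183792 = 250.1 W/m².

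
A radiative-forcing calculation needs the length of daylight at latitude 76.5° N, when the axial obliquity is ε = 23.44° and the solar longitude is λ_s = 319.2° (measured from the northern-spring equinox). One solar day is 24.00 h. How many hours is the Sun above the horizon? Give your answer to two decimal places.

0.00 h

Solar declination: sin δ = sin ε · sin λ_s = sin 23.44° × sin 319.2° = -0.25992, so δ = -15.066°.
cos H₀ = −tan φ · tan δ = 1.1212 ≥ 1, so the Sun never rises (polar night) and H₀ = 0.
Daylight = 2H₀/(2π) × 24.00 h = (0.0000/π) × 24.00 = 0.00 h.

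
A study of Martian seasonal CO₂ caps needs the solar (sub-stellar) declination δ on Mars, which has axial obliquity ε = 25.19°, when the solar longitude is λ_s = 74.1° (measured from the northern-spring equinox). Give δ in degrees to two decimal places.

sin δ = sin ε · sin λ_s = sin 25.19° × sin 74.1° = 0.409338.
δ = arcsin(0.409338) = +24.16°.

δ = +24.16°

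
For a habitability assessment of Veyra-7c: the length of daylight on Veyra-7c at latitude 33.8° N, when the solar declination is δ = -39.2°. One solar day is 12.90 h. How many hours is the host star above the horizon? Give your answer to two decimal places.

4.08 h

cos H₀ = −tan φ · tan δ = −tan(+33.8°) × tan(-39.200°) = 0.5460, so H₀ = 0.9932 rad = 56.91°.
Daylight = 2H₀/(2π) × 12.90 h = (0.9932/π) × 12.90 = 4.08 h.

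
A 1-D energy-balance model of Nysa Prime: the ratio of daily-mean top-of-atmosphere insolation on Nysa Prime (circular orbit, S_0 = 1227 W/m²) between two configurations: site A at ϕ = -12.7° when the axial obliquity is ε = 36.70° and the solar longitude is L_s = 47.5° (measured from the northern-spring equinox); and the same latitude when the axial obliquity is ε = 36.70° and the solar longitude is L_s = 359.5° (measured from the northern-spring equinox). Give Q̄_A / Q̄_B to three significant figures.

— Configuration A (ϕ=-12.7°):
Solar declination: sin δ = sin ε · sin L_s = sin 36.70° × sin 47.5° = 0.44062, so δ = +26.143°.
cos h₀ = −tan(-12.7°) tan(+26.143°) = 0.1106, h₀ = 1.4600 rad.
Bracket: h₀ sin ϕ sin δ + cos ϕ cos δ sin h₀ = 1.4600×-0.21985×0.44062 + 0.97553×0.89770×0.99386 = -0.141431 + 0.870356 = 0.728925.
Q̄ = (S_0/π) × [bracket] = (1227/π) × 0.728925 = 284.69 W/m².
— Configuration B (ϕ=-12.7°):
Solar declination: sin δ = sin ε · sin L_s = sin 36.70° × sin 359.5° = -0.00522, so δ = -0.299°.
cos h₀ = −tan(-12.7°) tan(-0.299°) = -0.0012, h₀ = 1.5720 rad.
Bracket: h₀ sin ϕ sin δ + cos ϕ cos δ sin h₀ = 1.5720×-0.21985×-0.00522 + 0.97553×0.99999×1.00000 = 0.001804 + 0.975520 = 0.977324.
Q̄ = (S_0/π) × [bracket] = (1227/π) × 0.977324 = 381.71 W/m².
Ratio Q̄_A / Q̄_B = 284.69 / 381.71 = 0.7458.

Q̄_A / Q̄_B ≈ 0.746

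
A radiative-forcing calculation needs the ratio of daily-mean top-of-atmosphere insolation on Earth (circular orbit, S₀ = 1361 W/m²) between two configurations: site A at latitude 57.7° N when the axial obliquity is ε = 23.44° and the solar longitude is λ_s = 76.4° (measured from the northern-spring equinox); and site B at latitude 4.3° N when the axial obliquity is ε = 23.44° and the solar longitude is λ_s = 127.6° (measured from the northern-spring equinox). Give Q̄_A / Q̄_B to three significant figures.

Q̄_A / Q̄_B ≈ 1.14

— Configuration A (φ=+57.7°):
Solar declination: sin δ = sin ε · sin λ_s = sin 23.44° × sin 76.4° = 0.38663, so δ = +22.745°.
cos H₀ = −tan(+57.7°) tan(+22.745°) = -0.6632, H₀ = 2.2958 rad.
Bracket: H₀ sin φ sin δ + cos φ cos δ sin H₀ = 2.2958×0.84526×0.38663 + 0.53435×0.92223×0.74847 = 0.750274 + 0.368841 = 1.119115.
Q̄ = (S₀/π) × [bracket] = (1361/π) × 1.119115 = 484.82 W/m².
— Configuration B (φ=+4.3°):
Solar declination: sin δ = sin ε · sin λ_s = sin 23.44° × sin 127.6° = 0.31516, so δ = +18.371°.
cos H₀ = −tan(+4.3°) tan(+18.371°) = -0.0250, H₀ = 1.5958 rad.
Bracket: H₀ sin φ sin δ + cos φ cos δ sin H₀ = 1.5958×0.07498×0.31516 + 0.99719×0.94904×0.99969 = 0.037710 + 0.946080 = 0.983790.
Q̄ = (S₀/π) × [bracket] = (1361/π) × 0.983790 = 426.20 W/m².
Ratio Q̄_A / Q̄_B = 484.82 / 426.20 = 1.138.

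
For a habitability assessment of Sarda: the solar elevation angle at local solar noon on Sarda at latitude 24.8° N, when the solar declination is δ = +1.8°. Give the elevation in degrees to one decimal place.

67.0°

At local noon the hour angle is zero, so the zenith angle equals |φ − δ| = |+24.8° − (+1.800°)| = 23.000°.
Elevation = 90° − 23.000° = 67.0°.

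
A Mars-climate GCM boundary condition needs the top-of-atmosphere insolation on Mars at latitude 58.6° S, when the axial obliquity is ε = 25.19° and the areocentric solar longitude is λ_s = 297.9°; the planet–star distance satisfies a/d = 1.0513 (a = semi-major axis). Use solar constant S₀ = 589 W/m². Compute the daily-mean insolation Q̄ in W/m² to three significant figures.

Q̄ ≈ 228 W/m²

sin δ = sin 25.19° × sin 297.9° = -0.37615, so δ = -22.095°.
cos H₀ = −tan(-58.6°) tan(-22.095°) = -0.6651, H₀ = 2.2984 rad.
Bracket: H₀ sin φ sin δ + cos φ cos δ sin H₀ = 2.2984×-0.85355×-0.37615 + 0.52101×0.92656×0.74678 = 0.737931 + 0.360506 = 1.098437.
Inverse-square distance factor (a/d)² = 1.0513² = 1.105232.
Q̄ = (S₀/π) × 1.105232 × [bracket] = (589/π) × 1.105232 × 1.098437 = 227.6 W/m².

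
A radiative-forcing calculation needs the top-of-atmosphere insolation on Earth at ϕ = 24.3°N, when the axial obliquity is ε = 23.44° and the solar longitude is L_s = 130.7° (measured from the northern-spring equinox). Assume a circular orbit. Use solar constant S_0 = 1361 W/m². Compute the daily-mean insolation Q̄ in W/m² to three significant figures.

Solar declination: sin δ = sin ε · sin L_s = sin 23.44° × sin 130.7° = 0.30158, so δ = +17.552°.
cos h₀ = −tan(+24.3°) tan(+17.552°) = -0.1428, h₀ = 1.7141 rad.
Bracket: h₀ sin ϕ sin δ + cos ϕ cos δ sin h₀ = 1.7141×0.41151×0.30158 + 0.91140×0.95344×0.98975 = 0.212725 + 0.860058 = 1.072783.
Q̄ = (S_0/π) × [bracket] = (1361/π) × 1.072783 = 464.8 W/m².

Q̄ ≈ 465 W/m²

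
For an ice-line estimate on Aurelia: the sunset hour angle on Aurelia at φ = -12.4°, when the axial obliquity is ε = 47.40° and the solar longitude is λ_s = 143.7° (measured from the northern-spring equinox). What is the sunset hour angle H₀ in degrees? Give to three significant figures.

H₀ = 83.9°

Solar declination: sin δ = sin ε · sin λ_s = sin 47.40° × sin 143.7° = 0.43578, so δ = +25.835°.
cos H₀ = −tan φ · tan δ = −tan(-12.4°) × tan(+25.835°) = 0.1065, so H₀ = 1.4641 rad = 83.89°.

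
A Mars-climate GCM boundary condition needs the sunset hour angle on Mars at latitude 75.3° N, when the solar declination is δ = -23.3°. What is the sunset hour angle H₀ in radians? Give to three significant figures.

H₀ = 0.00 rad

cos H₀ = −tan φ · tan δ = 1.6416 ≥ 1, so the Sun never rises (polar night) and H₀ = 0.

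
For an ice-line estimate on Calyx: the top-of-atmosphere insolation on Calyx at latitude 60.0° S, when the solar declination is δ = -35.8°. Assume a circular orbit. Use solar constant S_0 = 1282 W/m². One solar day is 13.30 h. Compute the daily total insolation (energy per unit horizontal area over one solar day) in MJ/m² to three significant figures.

31.1 MJ/m²

cos h₀ = −tan(-60.0°) tan(-35.800°) = -1.2492 ≤ −1 ⇒ polar day, h₀ = π.
Bracket: h₀ sin ϕ sin δ + cos ϕ cos δ sin h₀ = 3.1416×-0.86603×-0.58496 + 0.50000×0.81106×0.00000 = 1.591512 + 0.000000 = 1.591512.
Q̄ = (S_0/π) × [bracket] = (1282/π) × 1.591512 = 649.45 W/m².
Daily total = Q̄ × 13.30 h × 3600 s/h = 649.45 × 13.30 × 3600 / 10⁶ = 31.10 MJ/m².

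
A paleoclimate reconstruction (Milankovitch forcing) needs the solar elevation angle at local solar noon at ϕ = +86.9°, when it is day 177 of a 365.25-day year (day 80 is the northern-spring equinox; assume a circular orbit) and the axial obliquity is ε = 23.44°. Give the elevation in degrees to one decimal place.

26.4°

Solar longitude: L_s = 360° × (177 − 80)/365.25 = 95.606°.
sin δ = sin 23.44° × sin 95.606° = 0.39589, so δ = +23.321°.
At local noon the hour angle is zero, so the zenith angle equals |ϕ − δ| = |+86.9° − (+23.321°)| = 63.579°.
Elevation = 90° − 63.579° = 26.4°.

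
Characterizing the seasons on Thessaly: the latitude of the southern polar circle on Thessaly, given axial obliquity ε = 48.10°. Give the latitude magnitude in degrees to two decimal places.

41.90°

The polar circle is the lowest latitude that experiences at least one full rotation of continuous darkness at the northern-summer solstice; it lies at |φ| = 90° − ε = 90° − 48.10° = 41.90°.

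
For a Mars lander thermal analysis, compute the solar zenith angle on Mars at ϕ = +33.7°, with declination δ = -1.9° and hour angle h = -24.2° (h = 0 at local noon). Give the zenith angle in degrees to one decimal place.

cos θ_z = sin ϕ sin δ + cos ϕ cos δ cos h = -0.018396 + 0.758425 = 0.740029.
θ_z = arccos(0.740029) = 42.3°.

θ_z = 42.3°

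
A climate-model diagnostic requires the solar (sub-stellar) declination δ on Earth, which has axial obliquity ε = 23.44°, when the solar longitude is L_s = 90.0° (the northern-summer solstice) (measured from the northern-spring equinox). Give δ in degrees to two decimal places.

sin δ = sin ε · sin L_s = sin 23.44° × sin 90.0° = 0.397789.
δ = arcsin(0.397789) = +23.44°.

δ = +23.44°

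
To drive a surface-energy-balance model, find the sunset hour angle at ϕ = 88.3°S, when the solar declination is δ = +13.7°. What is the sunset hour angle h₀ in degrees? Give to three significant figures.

cos h₀ = −tan ϕ · tan δ = 8.2136 ≥ 1, so the Sun never rises (polar night) and h₀ = 0.

h₀ = 0.00°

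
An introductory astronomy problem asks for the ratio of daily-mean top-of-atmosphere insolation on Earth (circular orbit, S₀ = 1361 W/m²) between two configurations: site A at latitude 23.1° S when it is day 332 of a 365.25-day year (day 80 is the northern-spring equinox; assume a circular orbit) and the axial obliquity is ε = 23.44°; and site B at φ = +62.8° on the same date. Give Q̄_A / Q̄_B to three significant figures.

— Configuration A (φ=-23.1°):
Solar longitude: λ_s = 360° × (332 − 80)/365.25 = 248.378°.
sin δ = sin 23.44° × sin 248.378° = -0.36980, so δ = -21.703°.
cos H₀ = −tan(-23.1°) tan(-21.703°) = -0.1698, H₀ = 1.7414 rad.
Bracket: H₀ sin φ sin δ + cos φ cos δ sin H₀ = 1.7414×-0.39234×-0.36980 + 0.91982×0.92911×0.98548 = 0.252655 + 0.842205 = 1.094860.
Q̄ = (S₀/π) × [bracket] = (1361/π) × 1.094860 = 474.31 W/m².
— Configuration B (φ=+62.8°):
cos H₀ = −tan(+62.8°) tan(-21.703°) = 0.7744, H₀ = 0.6850 rad.
Bracket: H₀ sin φ sin δ + cos φ cos δ sin H₀ = 0.6850×0.88942×-0.36980 + 0.45710×0.92911×0.63264 = -0.225302 + 0.268680 = 0.043378.
Q̄ = (S₀/π) × [bracket] = (1361/π) × 0.043378 = 18.792 W/m².
Ratio Q̄_A / Q̄_B = 474.31 / 18.792 = 25.24.

Q̄_A / Q̄_B ≈ 25.2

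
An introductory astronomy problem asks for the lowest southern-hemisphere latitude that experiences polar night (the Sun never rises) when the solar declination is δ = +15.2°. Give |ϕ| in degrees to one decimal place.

|ϕ| = 74.8°

Polar night requires cos h₀ = −tan ϕ tan δ ≥ 1, i.e. tan ϕ tan δ ≤ −1.
The boundary is |tan ϕ| · |tan δ| = 1, so |ϕ| = 90° − |δ| = 90° − 15.2° = 74.8° in the southern hemisphere.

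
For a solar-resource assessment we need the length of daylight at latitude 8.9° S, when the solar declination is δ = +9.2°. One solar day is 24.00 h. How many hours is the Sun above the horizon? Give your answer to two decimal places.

cos h₀ = −tan ϕ · tan δ = −tan(-8.9°) × tan(+9.200°) = 0.0254, so h₀ = 1.5454 rad = 88.55°.
Daylight = 2h₀/(2π) × 24.00 h = (1.5454/π) × 24.00 = 11.81 h.

11.81 h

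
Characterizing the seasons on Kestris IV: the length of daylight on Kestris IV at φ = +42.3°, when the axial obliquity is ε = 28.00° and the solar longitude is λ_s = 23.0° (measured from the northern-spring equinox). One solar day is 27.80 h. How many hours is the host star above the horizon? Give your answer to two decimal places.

15.41 h

Solar declination: sin δ = sin ε · sin λ_s = sin 28.00° × sin 23.0° = 0.18344, so δ = +10.570°.
cos H₀ = −tan φ · tan δ = −tan(+42.3°) × tan(+10.570°) = -0.1698, so H₀ = 1.7414 rad = 99.78°.
Daylight = 2H₀/(2π) × 27.80 h = (1.7414/π) × 27.80 = 15.41 h.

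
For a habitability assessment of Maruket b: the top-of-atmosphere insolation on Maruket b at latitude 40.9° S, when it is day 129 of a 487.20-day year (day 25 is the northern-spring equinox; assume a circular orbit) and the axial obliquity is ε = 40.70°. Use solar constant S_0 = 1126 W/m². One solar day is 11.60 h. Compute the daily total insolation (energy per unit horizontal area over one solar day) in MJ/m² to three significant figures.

1.29 MJ/m²

Solar longitude: L_s = 360° × (129 − 25)/487.20 = 76.847°.
sin δ = sin 40.70° × sin 76.847° = 0.63499, so δ = +39.419°.
cos h₀ = −tan(-40.9°) tan(+39.419°) = 0.7120, h₀ = 0.7784 rad.
Bracket: h₀ sin ϕ sin δ + cos ϕ cos δ sin h₀ = 0.7784×-0.65474×0.63499 + 0.75585×0.77252×0.70216 = -0.323622 + 0.409998 = 0.086376.
Q̄ = (S_0/π) × [bracket] = (1126/π) × 0.086376 = 30.959 W/m².
Daily total = Q̄ × 11.60 h × 3600 s/h = 30.959 × 11.60 × 3600 / 10⁶ = 1.293 MJ/m².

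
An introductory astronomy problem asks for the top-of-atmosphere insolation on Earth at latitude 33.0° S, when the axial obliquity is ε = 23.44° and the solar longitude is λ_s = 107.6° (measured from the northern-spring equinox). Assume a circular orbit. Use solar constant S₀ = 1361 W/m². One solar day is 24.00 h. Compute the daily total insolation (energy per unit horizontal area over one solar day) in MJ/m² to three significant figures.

17.9 MJ/m²

Solar declination: sin δ = sin ε · sin λ_s = sin 23.44° × sin 107.6° = 0.37917, so δ = +22.282°.
cos H₀ = −tan(-33.0°) tan(+22.282°) = 0.2661, H₀ = 1.3014 rad.
Bracket: H₀ sin φ sin δ + cos φ cos δ sin H₀ = 1.3014×-0.54464×0.37917 + 0.83867×0.92533×0.96394 = -0.268754 + 0.748062 = 0.479308.
Q̄ = (S₀/π) × [bracket] = (1361/π) × 0.479308 = 207.65 W/m².
Daily total = Q̄ × 24.00 h × 3600 s/h = 207.65 × 24.00 × 3600 / 10⁶ = 17.94 MJ/m².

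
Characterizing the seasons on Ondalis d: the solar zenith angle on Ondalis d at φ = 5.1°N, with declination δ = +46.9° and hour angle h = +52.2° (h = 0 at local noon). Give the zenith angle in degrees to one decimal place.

cos θ_z = sin φ sin δ + cos φ cos δ cos h = 0.064907 + 0.417125 = 0.482032.
θ_z = arccos(0.482032) = 61.2°.

θ_z = 61.2°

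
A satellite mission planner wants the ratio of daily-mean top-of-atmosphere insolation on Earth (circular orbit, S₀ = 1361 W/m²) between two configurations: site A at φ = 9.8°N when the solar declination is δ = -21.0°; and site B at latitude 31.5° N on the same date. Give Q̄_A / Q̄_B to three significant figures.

— Configuration A (φ=+9.8°):
cos H₀ = −tan(+9.8°) tan(-21.000°) = 0.0663, H₀ = 1.5044 rad.
Bracket: H₀ sin φ sin δ + cos φ cos δ sin H₀ = 1.5044×0.17021×-0.35837 + 0.98541×0.93358×0.99780 = -0.091766 + 0.917935 = 0.826169.
Q̄ = (S₀/π) × [bracket] = (1361/π) × 0.826169 = 357.91 W/m².
— Configuration B (φ=+31.5°):
cos H₀ = −tan(+31.5°) tan(-21.000°) = 0.2352, H₀ = 1.3333 rad.
Bracket: H₀ sin φ sin δ + cos φ cos δ sin H₀ = 1.3333×0.52250×-0.35837 + 0.85264×0.93358×0.97194 = -0.249658 + 0.773672 = 0.524014.
Q̄ = (S₀/π) × [bracket] = (1361/π) × 0.524014 = 227.01 W/m².
Ratio Q̄_A / Q̄_B = 357.91 / 227.01 = 1.577.

Q̄_A / Q̄_B ≈ 1.58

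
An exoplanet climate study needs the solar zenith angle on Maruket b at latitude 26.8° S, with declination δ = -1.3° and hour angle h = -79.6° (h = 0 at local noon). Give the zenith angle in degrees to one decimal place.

θ_z = 80.1°

cos θ_z = sin φ sin δ + cos φ cos δ cos h = 0.010229 + 0.161087 = 0.171316.
θ_z = arccos(0.171316) = 80.1°.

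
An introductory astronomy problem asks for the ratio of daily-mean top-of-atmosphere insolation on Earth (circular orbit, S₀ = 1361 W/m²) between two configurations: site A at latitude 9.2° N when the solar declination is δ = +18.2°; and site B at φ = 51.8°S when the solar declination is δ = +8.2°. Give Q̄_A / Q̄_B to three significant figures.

— Configuration A (φ=+9.2°):
cos H₀ = −tan(+9.2°) tan(+18.200°) = -0.0533, H₀ = 1.6241 rad.
Bracket: H₀ sin φ sin δ + cos φ cos δ sin H₀ = 1.6241×0.15988×0.31233 + 0.98714×0.94997×0.99858 = 0.081100 + 0.936422 = 1.017522.
Q̄ = (S₀/π) × [bracket] = (1361/π) × 1.017522 = 440.81 W/m².
— Configuration B (φ=-51.8°):
cos H₀ = −tan(-51.8°) tan(+8.200°) = 0.1831, H₀ = 1.3866 rad.
Bracket: H₀ sin φ sin δ + cos φ cos δ sin H₀ = 1.3866×-0.78586×0.14263 + 0.61841×0.98978×0.98309 = -0.155420 + 0.601739 = 0.446319.
Q̄ = (S₀/π) × [bracket] = (1361/π) × 0.446319 = 193.35 W/m².
Ratio Q̄_A / Q̄_B = 440.81 / 193.35 = 2.280.

Q̄_A / Q̄_B ≈ 2.28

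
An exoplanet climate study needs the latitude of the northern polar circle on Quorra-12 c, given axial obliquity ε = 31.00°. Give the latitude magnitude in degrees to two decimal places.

The polar circle is the lowest latitude that experiences at least one full rotation of continuous daylight at the northern-summer solstice; it lies at |ϕ| = 90° − ε = 90° − 31.00° = 59.00°.

59.00°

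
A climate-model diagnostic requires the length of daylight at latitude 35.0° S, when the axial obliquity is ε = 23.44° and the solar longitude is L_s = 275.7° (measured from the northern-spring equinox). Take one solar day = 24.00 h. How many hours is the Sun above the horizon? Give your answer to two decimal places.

Solar declination: sin δ = sin ε · sin L_s = sin 23.44° × sin 275.7° = -0.39582, so δ = -23.317°.
cos h₀ = −tan ϕ · tan δ = −tan(-35.0°) × tan(-23.317°) = -0.3018, so h₀ = 1.8774 rad = 107.57°.
Daylight = 2h₀/(2π) × 24.00 h = (1.8774/π) × 24.00 = 14.34 h.

14.34 h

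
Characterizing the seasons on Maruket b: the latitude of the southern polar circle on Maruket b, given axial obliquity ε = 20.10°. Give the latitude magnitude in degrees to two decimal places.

69.90°

The polar circle is the lowest latitude that experiences at least one full rotation of continuous darkness at the northern-summer solstice; it lies at |φ| = 90° − ε = 90° − 20.10° = 69.90°.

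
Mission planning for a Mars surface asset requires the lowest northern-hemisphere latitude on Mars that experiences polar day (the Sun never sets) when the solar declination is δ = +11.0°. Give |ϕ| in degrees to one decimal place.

|ϕ| = 79.0°

Polar day requires cos h₀ = −tan ϕ tan δ ≤ −1, i.e. tan ϕ tan δ ≥ 1.
The boundary is |tan ϕ| · |tan δ| = 1, so |ϕ| = 90° − |δ| = 90° − 11.0° = 79.0° in the northern hemisphere.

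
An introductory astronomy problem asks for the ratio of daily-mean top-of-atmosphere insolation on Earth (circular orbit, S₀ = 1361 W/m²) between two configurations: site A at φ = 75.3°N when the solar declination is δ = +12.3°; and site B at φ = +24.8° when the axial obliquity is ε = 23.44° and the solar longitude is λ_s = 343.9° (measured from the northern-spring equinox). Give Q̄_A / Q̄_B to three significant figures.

Q̄_A / Q̄_B ≈ 0.799

— Configuration A (φ=+75.3°):
cos H₀ = −tan(+75.3°) tan(+12.300°) = -0.8311, H₀ = 2.5519 rad.
Bracket: H₀ sin φ sin δ + cos φ cos δ sin H₀ = 2.5519×0.96727×0.21303 + 0.25376×0.97705×0.55612 = 0.525838 + 0.137882 = 0.663720.
Q̄ = (S₀/π) × [bracket] = (1361/π) × 0.663720 = 287.54 W/m².
— Configuration B (φ=+24.8°):
Solar declination: sin δ = sin ε · sin λ_s = sin 23.44° × sin 343.9° = -0.11031, so δ = -6.333°.
cos H₀ = −tan(+24.8°) tan(-6.333°) = 0.0513, H₀ = 1.5195 rad.
Bracket: H₀ sin φ sin δ + cos φ cos δ sin H₀ = 1.5195×0.41945×-0.11031 + 0.90778×0.99390×0.99868 = -0.070307 + 0.901052 = 0.830745.
Q̄ = (S₀/π) × [bracket] = (1361/π) × 0.830745 = 359.90 W/m².
Ratio Q̄_A / Q̄_B = 287.54 / 359.90 = 0.7989.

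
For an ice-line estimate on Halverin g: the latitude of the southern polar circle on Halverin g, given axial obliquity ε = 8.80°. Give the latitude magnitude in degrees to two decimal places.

81.20°

The polar circle is the lowest latitude that experiences at least one full rotation of continuous darkness at the northern-summer solstice; it lies at |φ| = 90° − ε = 90° − 8.80° = 81.20°.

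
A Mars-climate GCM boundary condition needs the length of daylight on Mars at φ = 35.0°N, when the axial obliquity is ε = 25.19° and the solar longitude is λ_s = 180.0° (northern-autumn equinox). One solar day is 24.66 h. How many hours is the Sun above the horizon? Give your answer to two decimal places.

12.33 h

Solar declination: sin δ = sin ε · sin λ_s = sin 25.19° × sin 180.0° = 0.00000, so δ = +0.000°.
cos H₀ = −tan φ · tan δ = −tan(+35.0°) × tan(+0.000°) = -0.0000, so H₀ = 1.5708 rad = 90.00°.
Daylight = 2H₀/(2π) × 24.66 h = (1.5708/π) × 24.66 = 12.33 h.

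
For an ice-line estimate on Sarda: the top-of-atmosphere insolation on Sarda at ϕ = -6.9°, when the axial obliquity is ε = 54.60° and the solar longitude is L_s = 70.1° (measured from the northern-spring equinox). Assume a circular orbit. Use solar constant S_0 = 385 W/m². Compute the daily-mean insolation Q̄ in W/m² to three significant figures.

Solar declination: sin δ = sin ε · sin L_s = sin 54.60° × sin 70.1° = 0.76645, so δ = +50.037°.
cos h₀ = −tan(-6.9°) tan(+50.037°) = 0.1444, h₀ = 1.4259 rad.
Bracket: h₀ sin ϕ sin δ + cos ϕ cos δ sin h₀ = 1.4259×-0.12014×0.76645 + 0.99276×0.64230×0.98952 = -0.131299 + 0.630967 = 0.499668.
Q̄ = (S_0/π) × [bracket] = (385/π) × 0.499668 = 61.23 W/m².

Q̄ ≈ 61.2 W/m²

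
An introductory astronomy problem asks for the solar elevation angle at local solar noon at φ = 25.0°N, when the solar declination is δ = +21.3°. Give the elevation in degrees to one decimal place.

At local noon the hour angle is zero, so the zenith angle equals |φ − δ| = |+25.0° − (+21.300°)| = 3.700°.
Elevation = 90° − 3.700° = 86.3°.

86.3°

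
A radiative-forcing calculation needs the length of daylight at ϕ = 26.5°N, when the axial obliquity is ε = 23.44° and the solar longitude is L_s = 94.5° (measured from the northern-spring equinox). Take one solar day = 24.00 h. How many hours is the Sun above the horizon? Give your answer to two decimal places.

13.66 h

Solar declination: sin δ = sin ε · sin L_s = sin 23.44° × sin 94.5° = 0.39656, so δ = +23.363°.
cos h₀ = −tan ϕ · tan δ = −tan(+26.5°) × tan(+23.363°) = -0.2154, so h₀ = 1.7879 rad = 102.44°.
Daylight = 2h₀/(2π) × 24.00 h = (1.7879/π) × 24.00 = 13.66 h.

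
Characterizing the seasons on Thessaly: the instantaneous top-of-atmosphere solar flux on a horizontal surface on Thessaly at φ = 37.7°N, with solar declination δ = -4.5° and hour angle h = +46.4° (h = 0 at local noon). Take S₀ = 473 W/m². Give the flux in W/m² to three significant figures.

cos θ_z = sin φ sin δ + cos φ cos δ cos h = -0.047980 + 0.543961 = 0.495981.
Flux = S₀ · cos θ_z = 473 × 0.495981 = 234.6 W/m².

235 W/m²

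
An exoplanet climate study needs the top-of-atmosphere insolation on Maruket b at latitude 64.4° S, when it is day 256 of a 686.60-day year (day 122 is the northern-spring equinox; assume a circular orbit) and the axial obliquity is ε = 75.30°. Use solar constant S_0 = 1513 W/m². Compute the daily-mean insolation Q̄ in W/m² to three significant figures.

Solar longitude: L_s = 360° × (256 − 122)/686.60 = 70.259°.
sin δ = sin 75.30° × sin 70.259° = 0.91042, so δ = +65.564°.
cos h₀ = −tan(-64.4°) tan(+65.564°) = 4.5934 ≥ 1 ⇒ polar night, h₀ = 0 and Q̄ = 0.

Q̄ ≈ 0.00 W/m²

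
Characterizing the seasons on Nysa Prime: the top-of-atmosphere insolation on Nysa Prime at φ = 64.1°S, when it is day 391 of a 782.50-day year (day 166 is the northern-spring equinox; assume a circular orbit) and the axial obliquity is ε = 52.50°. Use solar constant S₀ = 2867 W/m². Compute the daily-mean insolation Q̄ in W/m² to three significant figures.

Q̄ ≈ 0.00 W/m²

Solar longitude: λ_s = 360° × (391 − 166)/782.50 = 103.514°.
sin δ = sin 52.50° × sin 103.514° = 0.77139, so δ = +50.479°.
cos H₀ = −tan(-64.1°) tan(+50.479°) = 2.4964 ≥ 1 ⇒ polar night, H₀ = 0 and Q̄ = 0.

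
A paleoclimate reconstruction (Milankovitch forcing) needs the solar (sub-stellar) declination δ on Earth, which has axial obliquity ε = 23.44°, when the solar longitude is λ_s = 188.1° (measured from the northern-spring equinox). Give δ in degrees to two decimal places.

δ = -3.21°

sin δ = sin ε · sin λ_s = sin 23.44° × sin 188.1° = -0.056049.
δ = arcsin(-0.056049) = -3.21°.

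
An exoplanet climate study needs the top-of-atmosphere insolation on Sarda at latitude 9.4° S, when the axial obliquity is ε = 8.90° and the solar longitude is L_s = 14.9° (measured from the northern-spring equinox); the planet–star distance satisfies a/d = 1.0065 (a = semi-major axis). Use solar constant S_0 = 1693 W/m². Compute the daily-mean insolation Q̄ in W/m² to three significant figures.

Solar declination: sin δ = sin ε · sin L_s = sin 8.90° × sin 14.9° = 0.03978, so δ = +2.280°.
cos h₀ = −tan(-9.4°) tan(+2.280°) = 0.0066, h₀ = 1.5642 rad.
Bracket: h₀ sin ϕ sin δ + cos ϕ cos δ sin h₀ = 1.5642×-0.16333×0.03978 + 0.98657×0.99921×0.99998 = -0.010163 + 0.985771 = 0.975608.
Inverse-square distance factor (a/d)² = 1.0065² = 1.013042.
Q̄ = (S_0/π) × 1.013042 × [bracket] = (1693/π) × 1.013042 × 0.975608 = 532.6 W/m².

Q̄ ≈ 533 W/m²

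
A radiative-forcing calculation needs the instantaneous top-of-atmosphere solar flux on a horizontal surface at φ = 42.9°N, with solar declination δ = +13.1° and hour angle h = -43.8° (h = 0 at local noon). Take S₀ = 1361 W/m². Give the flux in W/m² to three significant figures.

cos θ_z = sin φ sin δ + cos φ cos δ cos h = 0.154286 + 0.514961 = 0.669247.
Flux = S₀ · cos θ_z = 1361 × 0.669247 = 910.8 W/m².

911 W/m²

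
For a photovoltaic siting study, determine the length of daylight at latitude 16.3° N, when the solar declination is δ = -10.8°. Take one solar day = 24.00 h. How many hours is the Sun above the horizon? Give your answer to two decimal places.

cos H₀ = −tan φ · tan δ = −tan(+16.3°) × tan(-10.800°) = 0.0558, so H₀ = 1.5150 rad = 86.80°.
Daylight = 2H₀/(2π) × 24.00 h = (1.5150/π) × 24.00 = 11.57 h.

11.57 h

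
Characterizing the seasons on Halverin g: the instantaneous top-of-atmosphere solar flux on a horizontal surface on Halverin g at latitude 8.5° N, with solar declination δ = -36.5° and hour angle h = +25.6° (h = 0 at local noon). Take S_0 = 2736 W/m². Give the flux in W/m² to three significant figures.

1.72e+03 W/m²

cos θ_z = sin ϕ sin δ + cos ϕ cos δ cos h = -0.087920 + 0.716981 = 0.629061.
Flux = S_0 · cos θ_z = 2736 × 0.629061 = 1721 W/m².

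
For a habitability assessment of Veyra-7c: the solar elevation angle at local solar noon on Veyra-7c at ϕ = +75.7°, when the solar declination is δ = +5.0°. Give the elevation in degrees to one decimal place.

19.3°

At local noon the hour angle is zero, so the zenith angle equals |ϕ − δ| = |+75.7° − (+5.000°)| = 70.700°.
Elevation = 90° − 70.700° = 19.3°.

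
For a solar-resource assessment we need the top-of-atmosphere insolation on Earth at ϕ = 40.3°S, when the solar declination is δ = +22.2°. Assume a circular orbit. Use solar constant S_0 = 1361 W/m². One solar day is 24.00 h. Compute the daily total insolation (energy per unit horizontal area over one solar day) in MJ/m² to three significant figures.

cos h₀ = −tan(-40.3°) tan(+22.200°) = 0.3461, h₀ = 1.2174 rad.
Bracket: h₀ sin ϕ sin δ + cos ϕ cos δ sin h₀ = 1.2174×-0.64679×0.37784 + 0.76267×0.92587×0.93820 = -0.297512 + 0.662494 = 0.364982.
Q̄ = (S_0/π) × [bracket] = (1361/π) × 0.364982 = 158.12 W/m².
Daily total = Q̄ × 24.00 h × 3600 s/h = 158.12 × 24.00 × 3600 / 10⁶ = 13.66 MJ/m².

13.7 MJ/m²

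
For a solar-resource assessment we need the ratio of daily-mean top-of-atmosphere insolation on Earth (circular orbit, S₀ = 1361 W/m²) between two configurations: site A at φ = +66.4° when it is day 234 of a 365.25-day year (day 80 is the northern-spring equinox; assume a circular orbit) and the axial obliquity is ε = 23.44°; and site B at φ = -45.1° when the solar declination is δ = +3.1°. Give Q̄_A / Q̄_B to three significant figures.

— Configuration A (φ=+66.4°):
Solar longitude: λ_s = 360° × (234 − 80)/365.25 = 151.786°.
sin δ = sin 23.44° × sin 151.786° = 0.18806, so δ = +10.839°.
cos H₀ = −tan(+66.4°) tan(+10.839°) = -0.4383, H₀ = 2.0245 rad.
Bracket: H₀ sin φ sin δ + cos φ cos δ sin H₀ = 2.0245×0.91636×0.18806 + 0.40035×0.98216×0.89884 = 0.348883 + 0.353431 = 0.702314.
Q̄ = (S₀/π) × [bracket] = (1361/π) × 0.702314 = 304.26 W/m².
— Configuration B (φ=-45.1°):
cos H₀ = −tan(-45.1°) tan(+3.100°) = 0.0543, H₀ = 1.5164 rad.
Bracket: H₀ sin φ sin δ + cos φ cos δ sin H₀ = 1.5164×-0.70834×0.05408 + 0.70587×0.99854×0.99852 = -0.058089 + 0.703796 = 0.645707.
Q̄ = (S₀/π) × [bracket] = (1361/π) × 0.645707 = 279.73 W/m².
Ratio Q̄_A / Q̄_B = 304.26 / 279.73 = 1.088.

Q̄_A / Q̄_B ≈ 1.09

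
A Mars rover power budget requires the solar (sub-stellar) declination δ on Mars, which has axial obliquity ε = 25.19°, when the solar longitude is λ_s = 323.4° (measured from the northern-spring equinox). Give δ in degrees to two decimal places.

δ = -14.70°

sin δ = sin ε · sin λ_s = sin 25.19° × sin 323.4° = -0.253766.
δ = arcsin(-0.253766) = -14.70°.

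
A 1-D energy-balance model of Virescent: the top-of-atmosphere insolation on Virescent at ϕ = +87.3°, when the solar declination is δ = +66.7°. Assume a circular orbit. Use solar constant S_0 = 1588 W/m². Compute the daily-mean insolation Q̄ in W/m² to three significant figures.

cos h₀ = −tan(+87.3°) tan(+66.700°) = -49.2373 ≤ −1 ⇒ polar day, h₀ = π.
Bracket: h₀ sin ϕ sin δ + cos ϕ cos δ sin h₀ = 3.1416×0.99889×0.91845 + 0.04711×0.39555×0.00000 = 2.882200 + 0.000000 = 2.882200.
Q̄ = (S_0/π) × [bracket] = (1588/π) × 2.882200 = 1457 W/m².

Q̄ ≈ 1.46e+03 W/m²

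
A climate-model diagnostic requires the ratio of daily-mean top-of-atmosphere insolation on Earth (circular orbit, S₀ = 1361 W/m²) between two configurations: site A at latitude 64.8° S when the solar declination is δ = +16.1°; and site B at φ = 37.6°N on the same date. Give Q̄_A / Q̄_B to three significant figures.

— Configuration A (φ=-64.8°):
cos H₀ = −tan(-64.8°) tan(+16.100°) = 0.6134, H₀ = 0.9105 rad.
Bracket: H₀ sin φ sin δ + cos φ cos δ sin H₀ = 0.9105×-0.90483×0.27731 + 0.42578×0.96078×0.78979 = -0.228461 + 0.323088 = 0.094627.
Q̄ = (S₀/π) × [bracket] = (1361/π) × 0.094627 = 40.994 W/m².
— Configuration B (φ=+37.6°):
cos H₀ = −tan(+37.6°) tan(+16.100°) = -0.2223, H₀ = 1.7949 rad.
Bracket: H₀ sin φ sin δ + cos φ cos δ sin H₀ = 1.7949×0.61015×0.27731 + 0.79229×0.96078×0.97498 = 0.303698 + 0.742171 = 1.045869.
Q̄ = (S₀/π) × [bracket] = (1361/π) × 1.045869 = 453.09 W/m².
Ratio Q̄_A / Q̄_B = 40.994 / 453.09 = 0.09048.

Q̄_A / Q̄_B ≈ 0.0905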